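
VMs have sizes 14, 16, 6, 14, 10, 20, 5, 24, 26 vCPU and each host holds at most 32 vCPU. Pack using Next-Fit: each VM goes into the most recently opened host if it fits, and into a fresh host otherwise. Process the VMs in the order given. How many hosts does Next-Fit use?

5 hosts

14 vCPU → host 1 (remaining 18 vCPU)
16 vCPU → host 1 (remaining 2 vCPU)
6 vCPU → host 2 (remaining 26 vCPU)
14 vCPU → host 2 (remaining 12 vCPU)
10 vCPU → host 2 (remaining 2 vCPU)
20 vCPU → host 3 (remaining 12 vCPU)
5 vCPU → host 3 (remaining 7 vCPU)
24 vCPU → host 4 (remaining 8 vCPU)
26 vCPU → host 5 (remaining 6 vCPU)
Final hosts: [14,16] [6,14,10] [20,5] [24] [26].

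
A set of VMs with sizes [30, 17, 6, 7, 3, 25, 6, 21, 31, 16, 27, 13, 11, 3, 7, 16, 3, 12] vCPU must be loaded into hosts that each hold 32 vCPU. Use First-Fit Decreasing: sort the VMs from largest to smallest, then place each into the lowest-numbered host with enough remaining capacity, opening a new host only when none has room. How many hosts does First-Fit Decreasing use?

Sorted descending: 31, 30, 27, 25, 21, 17, 16, 16, 13, 12, 11, 7, 7, 6, 6, 3, 3, 3.
31 vCPU → host 1 (remaining 1 vCPU)
30 vCPU → host 2 (remaining 2 vCPU)
27 vCPU → host 3 (remaining 5 vCPU)
25 vCPU → host 4 (remaining 7 vCPU)
21 vCPU → host 5 (remaining 11 vCPU)
17 vCPU → host 6 (remaining 15 vCPU)
16 vCPU → host 7 (remaining 16 vCPU)
16 vCPU → host 7 (remaining 0 vCPU)
13 vCPU → host 6 (remaining 2 vCPU)
12 vCPU → host 8 (remaining 20 vCPU)
11 vCPU → host 5 (remaining 0 vCPU)
7 vCPU → host 4 (remaining 0 vCPU)
7 vCPU → host 8 (remaining 13 vCPU)
6 vCPU → host 8 (remaining 7 vCPU)
6 vCPU → host 8 (remaining 1 vCPU)
3 vCPU → host 3 (remaining 2 vCPU)
3 vCPU → host 9 (remaining 29 vCPU)
3 vCPU → host 9 (remaining 26 vCPU)
Final hosts: [31] [30] [27,3] [25,7] [21,11] [17,13] [16,16] [12,7,6,6] [3,3].

9 hosts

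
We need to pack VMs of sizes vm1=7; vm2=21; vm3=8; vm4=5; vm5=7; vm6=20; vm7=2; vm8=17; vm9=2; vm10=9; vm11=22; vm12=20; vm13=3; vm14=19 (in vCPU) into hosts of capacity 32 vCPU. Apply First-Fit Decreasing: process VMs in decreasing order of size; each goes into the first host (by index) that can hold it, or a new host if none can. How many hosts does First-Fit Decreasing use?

6

Sorted descending: 22, 21, 20, 20, 19, 17, 9, 8, 7, 7, 5, 3, 2, 2.
22 vCPU → host 1 (remaining 10 vCPU)
21 vCPU → host 2 (remaining 11 vCPU)
20 vCPU → host 3 (remaining 12 vCPU)
20 vCPU → host 4 (remaining 12 vCPU)
19 vCPU → host 5 (remaining 13 vCPU)
17 vCPU → host 6 (remaining 15 vCPU)
9 vCPU → host 1 (remaining 1 vCPU)
8 vCPU → host 2 (remaining 3 vCPU)
7 vCPU → host 3 (remaining 5 vCPU)
7 vCPU → host 4 (remaining 5 vCPU)
5 vCPU → host 3 (remaining 0 vCPU)
3 vCPU → host 2 (remaining 0 vCPU)
2 vCPU → host 4 (remaining 3 vCPU)
2 vCPU → host 4 (remaining 1 vCPU)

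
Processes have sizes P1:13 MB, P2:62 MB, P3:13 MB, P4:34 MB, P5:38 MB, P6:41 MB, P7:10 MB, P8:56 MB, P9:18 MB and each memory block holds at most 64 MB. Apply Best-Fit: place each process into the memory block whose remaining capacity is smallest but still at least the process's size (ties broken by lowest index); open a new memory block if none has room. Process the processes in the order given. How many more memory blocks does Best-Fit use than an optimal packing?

Best-Fit: [13,13,34] [62] [38,18] [41,10] [56] → 5 memory blocks.
Total size 285 MB; any packing needs at least ⌈285/64⌉ = 5 memory blocks.
So 5 is already optimal.

0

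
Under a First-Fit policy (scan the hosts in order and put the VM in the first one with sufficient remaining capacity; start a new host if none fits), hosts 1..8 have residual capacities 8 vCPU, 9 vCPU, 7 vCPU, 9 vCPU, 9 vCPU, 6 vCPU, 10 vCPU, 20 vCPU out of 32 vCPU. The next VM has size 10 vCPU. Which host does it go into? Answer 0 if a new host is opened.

7

Hosts with room: host 7 (10 vCPU), host 8 (20 vCPU).
The first with room is host 7.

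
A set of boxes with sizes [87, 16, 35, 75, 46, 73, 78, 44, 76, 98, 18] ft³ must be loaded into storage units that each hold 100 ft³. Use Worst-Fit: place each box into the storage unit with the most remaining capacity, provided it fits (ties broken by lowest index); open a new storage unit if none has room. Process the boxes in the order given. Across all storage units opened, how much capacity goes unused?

154

87 ft³ → storage unit 1 (remaining 13 ft³)
16 ft³ → storage unit 2 (remaining 84 ft³)
35 ft³ → storage unit 2 (remaining 49 ft³)
75 ft³ → storage unit 3 (remaining 25 ft³)
46 ft³ → storage unit 2 (remaining 3 ft³)
73 ft³ → storage unit 4 (remaining 27 ft³)
78 ft³ → storage unit 5 (remaining 22 ft³)
44 ft³ → storage unit 6 (remaining 56 ft³)
76 ft³ → storage unit 7 (remaining 24 ft³)
98 ft³ → storage unit 8 (remaining 2 ft³)
18 ft³ → storage unit 6 (remaining 38 ft³)
8 storage units × 100 ft³ = 800 ft³; used 646 ft³; unused 154 ft³.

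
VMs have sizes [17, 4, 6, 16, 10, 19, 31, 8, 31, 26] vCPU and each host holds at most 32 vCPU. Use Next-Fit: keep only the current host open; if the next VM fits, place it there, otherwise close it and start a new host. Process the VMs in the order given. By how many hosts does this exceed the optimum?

Next-Fit: [17,4,6] [16,10] [19] [31] [8] [31] [26] → 7 hosts.
Total size 168 vCPU; any packing needs at least ⌈168/32⌉ = 6 hosts.
An optimal packing achieves that bound: [31] [31] [26,6] [19,10] [17,8,4] [16] → 6 hosts.
Excess: 7 − 6 = 1.

1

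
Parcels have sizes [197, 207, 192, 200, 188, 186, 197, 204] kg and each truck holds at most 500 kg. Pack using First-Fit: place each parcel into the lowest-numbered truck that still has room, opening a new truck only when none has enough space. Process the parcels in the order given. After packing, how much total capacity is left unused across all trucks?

Put 197 kg in truck 1; 303 kg remain.
Put 207 kg in truck 1; 96 kg remain.
Put 192 kg in truck 2; 308 kg remain.
Put 200 kg in truck 2; 108 kg remain.
Put 188 kg in truck 3; 312 kg remain.
Put 186 kg in truck 3; 126 kg remain.
Put 197 kg in truck 4; 303 kg remain.
Put 204 kg in truck 4; 99 kg remain.
4 trucks × 500 kg = 2000 kg; used 1571 kg; unused 429 kg.

429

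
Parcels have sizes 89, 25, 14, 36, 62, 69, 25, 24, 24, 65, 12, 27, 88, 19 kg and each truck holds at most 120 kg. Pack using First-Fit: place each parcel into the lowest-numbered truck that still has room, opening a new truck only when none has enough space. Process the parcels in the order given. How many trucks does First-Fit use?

5 trucks

truck 1: place 89 kg, 31 kg left
truck 1: place 25 kg, 6 kg left
truck 2: place 14 kg, 106 kg left
truck 2: place 36 kg, 70 kg left
truck 2: place 62 kg, 8 kg left
truck 3: place 69 kg, 51 kg left
truck 3: place 25 kg, 26 kg left
truck 3: place 24 kg, 2 kg left
truck 4: place 24 kg, 96 kg left
truck 4: place 65 kg, 31 kg left
truck 4: place 12 kg, 19 kg left
truck 5: place 27 kg, 93 kg left
truck 5: place 88 kg, 5 kg left
truck 4: place 19 kg, 0 kg left
Final trucks: [89,25] [14,36,62] [69,25,24] [24,65,12,19] [27,88].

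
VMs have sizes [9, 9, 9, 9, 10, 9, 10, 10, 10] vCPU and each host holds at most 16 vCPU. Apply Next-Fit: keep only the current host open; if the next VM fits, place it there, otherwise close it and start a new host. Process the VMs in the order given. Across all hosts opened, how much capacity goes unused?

59

Put 9 vCPU in host 1; 7 vCPU remain.
Put 9 vCPU in host 2; 7 vCPU remain.
Put 9 vCPU in host 3; 7 vCPU remain.
Put 9 vCPU in host 4; 7 vCPU remain.
Put 10 vCPU in host 5; 6 vCPU remain.
Put 9 vCPU in host 6; 7 vCPU remain.
Put 10 vCPU in host 7; 6 vCPU remain.
Put 10 vCPU in host 8; 6 vCPU remain.
Put 10 vCPU in host 9; 6 vCPU remain.
9 hosts × 16 vCPU = 144 vCPU; used 85 vCPU; unused 59 vCPU.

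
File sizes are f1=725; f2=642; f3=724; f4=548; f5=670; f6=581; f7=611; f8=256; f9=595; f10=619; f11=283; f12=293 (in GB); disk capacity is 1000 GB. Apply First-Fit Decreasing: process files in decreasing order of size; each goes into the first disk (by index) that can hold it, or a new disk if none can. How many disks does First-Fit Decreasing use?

9

Sorted descending: 725, 724, 670, 642, 619, 611, 595, 581, 548, 293, 283, 256.
725 GB → disk 1 (remaining 275 GB)
724 GB → disk 2 (remaining 276 GB)
670 GB → disk 3 (remaining 330 GB)
642 GB → disk 4 (remaining 358 GB)
619 GB → disk 5 (remaining 381 GB)
611 GB → disk 6 (remaining 389 GB)
595 GB → disk 7 (remaining 405 GB)
581 GB → disk 8 (remaining 419 GB)
548 GB → disk 9 (remaining 452 GB)
293 GB → disk 3 (remaining 37 GB)
283 GB → disk 4 (remaining 75 GB)
256 GB → disk 1 (remaining 19 GB)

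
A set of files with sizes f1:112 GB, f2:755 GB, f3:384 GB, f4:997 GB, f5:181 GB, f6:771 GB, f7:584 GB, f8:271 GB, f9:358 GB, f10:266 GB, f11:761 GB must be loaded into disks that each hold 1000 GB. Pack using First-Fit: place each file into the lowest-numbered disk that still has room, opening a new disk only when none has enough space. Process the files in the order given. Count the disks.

f1 (112 GB) → disk 1 (remaining 888 GB)
f2 (755 GB) → disk 1 (remaining 133 GB)
f3 (384 GB) → disk 2 (remaining 616 GB)
f4 (997 GB) → disk 3 (remaining 3 GB)
f5 (181 GB) → disk 2 (remaining 435 GB)
f6 (771 GB) → disk 4 (remaining 229 GB)
f7 (584 GB) → disk 5 (remaining 416 GB)
f8 (271 GB) → disk 2 (remaining 164 GB)
f9 (358 GB) → disk 5 (remaining 58 GB)
f10 (266 GB) → disk 6 (remaining 734 GB)
f11 (761 GB) → disk 7 (remaining 239 GB)
Final disks: [112,755] [384,181,271] [997] [771] [584,358] [266] [761].

7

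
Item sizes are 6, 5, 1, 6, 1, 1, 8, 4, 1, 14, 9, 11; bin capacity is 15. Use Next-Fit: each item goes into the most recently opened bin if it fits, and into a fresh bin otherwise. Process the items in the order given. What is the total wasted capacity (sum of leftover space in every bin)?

6 → bin 1 (remaining 9)
5 → bin 1 (remaining 4)
1 → bin 1 (remaining 3)
6 → bin 2 (remaining 9)
1 → bin 2 (remaining 8)
1 → bin 2 (remaining 7)
8 → bin 3 (remaining 7)
4 → bin 3 (remaining 3)
1 → bin 3 (remaining 2)
14 → bin 4 (remaining 1)
9 → bin 5 (remaining 6)
11 → bin 6 (remaining 4)
6 bins × 15 = 90; used 67; unused 23.

23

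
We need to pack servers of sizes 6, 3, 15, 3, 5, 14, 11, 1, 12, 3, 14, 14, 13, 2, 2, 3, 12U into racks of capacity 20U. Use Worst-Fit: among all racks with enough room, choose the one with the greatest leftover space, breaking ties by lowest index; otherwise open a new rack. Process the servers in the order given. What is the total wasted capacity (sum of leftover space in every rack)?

47

Put 6U in rack 1; 14U remain.
Put 3U in rack 1; 11U remain.
Put 15U in rack 2; 5U remain.
Put 3U in rack 1; 8U remain.
Put 5U in rack 1; 3U remain.
Put 14U in rack 3; 6U remain.
Put 11U in rack 4; 9U remain.
Put 1U in rack 4; 8U remain.
Put 12U in rack 5; 8U remain.
Put 3U in rack 4; 5U remain.
Put 14U in rack 6; 6U remain.
Put 14U in rack 7; 6U remain.
Put 13U in rack 8; 7U remain.
Put 2U in rack 5; 6U remain.
Put 2U in rack 8; 5U remain.
Put 3U in rack 3; 3U remain.
Put 12U in rack 9; 8U remain.
9 racks × 20U = 180U; used 133U; unused 47U.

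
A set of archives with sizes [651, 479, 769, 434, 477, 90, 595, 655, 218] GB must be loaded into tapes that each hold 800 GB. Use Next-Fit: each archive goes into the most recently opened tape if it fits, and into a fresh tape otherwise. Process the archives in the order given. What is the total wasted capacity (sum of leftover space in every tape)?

2032

tape 1: place 651 GB, 149 GB left
tape 2: place 479 GB, 321 GB left
tape 3: place 769 GB, 31 GB left
tape 4: place 434 GB, 366 GB left
tape 5: place 477 GB, 323 GB left
tape 5: place 90 GB, 233 GB left
tape 6: place 595 GB, 205 GB left
tape 7: place 655 GB, 145 GB left
tape 8: place 218 GB, 582 GB left
8 tapes × 800 GB = 6400 GB; used 4368 GB; unused 2032 GB.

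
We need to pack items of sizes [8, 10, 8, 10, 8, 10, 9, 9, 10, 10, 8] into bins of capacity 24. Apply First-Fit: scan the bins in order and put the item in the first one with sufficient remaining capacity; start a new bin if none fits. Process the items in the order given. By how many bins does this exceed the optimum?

First-Fit: [8,10] [8,10] [8,10] [9,9] [10,10] [8] → 6 bins.
Total size 100; any packing needs at least ⌈100/24⌉ = 5 bins.
An optimal packing achieves that bound: [10,10] [10,10] [10,9] [9,8] [8,8,8] → 5 bins.
Excess: 6 − 5 = 1.

1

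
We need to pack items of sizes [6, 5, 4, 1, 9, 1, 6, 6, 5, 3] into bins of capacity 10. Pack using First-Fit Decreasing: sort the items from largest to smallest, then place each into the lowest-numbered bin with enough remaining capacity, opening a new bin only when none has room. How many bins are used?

5

Sorted descending: 9, 6, 6, 6, 5, 5, 4, 3, 1, 1.
9 → bin 1 (remaining 1)
6 → bin 2 (remaining 4)
6 → bin 3 (remaining 4)
6 → bin 4 (remaining 4)
5 → bin 5 (remaining 5)
5 → bin 5 (remaining 0)
4 → bin 2 (remaining 0)
3 → bin 3 (remaining 1)
1 → bin 1 (remaining 0)
1 → bin 3 (remaining 0)
Final bins: [9,1] [6,4] [6,3,1] [6] [5,5].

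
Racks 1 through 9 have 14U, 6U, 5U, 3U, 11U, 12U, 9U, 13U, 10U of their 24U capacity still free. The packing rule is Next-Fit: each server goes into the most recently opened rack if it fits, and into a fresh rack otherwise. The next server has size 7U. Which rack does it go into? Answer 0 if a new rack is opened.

9

Next-Fit only looks at rack 9, which has 10U free.
7U fits there.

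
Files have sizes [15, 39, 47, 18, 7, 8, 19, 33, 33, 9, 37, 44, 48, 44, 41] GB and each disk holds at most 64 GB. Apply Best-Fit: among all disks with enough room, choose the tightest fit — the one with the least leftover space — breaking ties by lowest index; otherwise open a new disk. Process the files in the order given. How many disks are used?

15 GB → disk 1 (remaining 49 GB)
39 GB → disk 1 (remaining 10 GB)
47 GB → disk 2 (remaining 17 GB)
18 GB → disk 3 (remaining 46 GB)
7 GB → disk 1 (remaining 3 GB)
8 GB → disk 2 (remaining 9 GB)
19 GB → disk 3 (remaining 27 GB)
33 GB → disk 4 (remaining 31 GB)
33 GB → disk 5 (remaining 31 GB)
9 GB → disk 2 (remaining 0 GB)
37 GB → disk 6 (remaining 27 GB)
44 GB → disk 7 (remaining 20 GB)
48 GB → disk 8 (remaining 16 GB)
44 GB → disk 9 (remaining 20 GB)
41 GB → disk 10 (remaining 23 GB)
Final disks: [15,39,7] [47,8,9] [18,19] [33] [33] [37] [44] [48] [44] [41].

10 disks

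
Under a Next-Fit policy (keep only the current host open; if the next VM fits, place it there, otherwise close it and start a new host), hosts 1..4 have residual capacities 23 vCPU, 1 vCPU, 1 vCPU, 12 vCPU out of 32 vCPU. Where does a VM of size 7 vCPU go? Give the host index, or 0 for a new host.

Next-Fit only looks at host 4, which has 12 vCPU free.
7 vCPU fits there.

4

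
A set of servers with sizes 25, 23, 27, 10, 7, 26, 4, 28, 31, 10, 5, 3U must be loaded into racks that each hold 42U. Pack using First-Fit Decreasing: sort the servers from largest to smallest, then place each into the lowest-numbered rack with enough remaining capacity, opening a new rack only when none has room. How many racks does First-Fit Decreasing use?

Sorted descending: 31, 28, 27, 26, 25, 23, 10, 10, 7, 5, 4, 3.
Put 31U in rack 1; 11U remain.
Put 28U in rack 2; 14U remain.
Put 27U in rack 3; 15U remain.
Put 26U in rack 4; 16U remain.
Put 25U in rack 5; 17U remain.
Put 23U in rack 6; 19U remain.
Put 10U in rack 1; 1U remain.
Put 10U in rack 2; 4U remain.
Put 7U in rack 3; 8U remain.
Put 5U in rack 3; 3U remain.
Put 4U in rack 2; 0U remain.
Put 3U in rack 3; 0U remain.
Final racks: [31,10] [28,10,4] [27,7,5,3] [26] [25] [23].

6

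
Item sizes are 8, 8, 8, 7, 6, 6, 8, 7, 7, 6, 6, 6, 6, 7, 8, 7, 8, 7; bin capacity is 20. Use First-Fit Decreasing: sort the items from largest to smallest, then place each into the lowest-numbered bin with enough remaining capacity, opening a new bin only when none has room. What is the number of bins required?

7

Sorted descending: 8, 8, 8, 8, 8, 8, 7, 7, 7, 7, 7, 7, 6, 6, 6, 6, 6, 6.
bin 1: place 8, 12 left
bin 1: place 8, 4 left
bin 2: place 8, 12 left
bin 2: place 8, 4 left
bin 3: place 8, 12 left
bin 3: place 8, 4 left
bin 4: place 7, 13 left
bin 4: place 7, 6 left
bin 5: place 7, 13 left
bin 5: place 7, 6 left
bin 6: place 7, 13 left
bin 6: place 7, 6 left
bin 4: place 6, 0 left
bin 5: place 6, 0 left
bin 6: place 6, 0 left
bin 7: place 6, 14 left
bin 7: place 6, 8 left
bin 7: place 6, 2 left
Final bins: [8,8] [8,8] [8,8] [7,7,6] [7,7,6] [7,7,6] [6,6,6].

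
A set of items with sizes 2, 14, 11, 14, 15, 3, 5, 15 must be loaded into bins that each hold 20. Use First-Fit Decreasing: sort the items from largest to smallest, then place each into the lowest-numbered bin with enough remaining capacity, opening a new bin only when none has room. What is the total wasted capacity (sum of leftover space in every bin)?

21

Sorted descending: 15, 15, 14, 14, 11, 5, 3, 2.
Put 15 in bin 1; 5 remain.
Put 15 in bin 2; 5 remain.
Put 14 in bin 3; 6 remain.
Put 14 in bin 4; 6 remain.
Put 11 in bin 5; 9 remain.
Put 5 in bin 1; 0 remain.
Put 3 in bin 2; 2 remain.
Put 2 in bin 2; 0 remain.
5 bins × 20 = 100; used 79; unused 21.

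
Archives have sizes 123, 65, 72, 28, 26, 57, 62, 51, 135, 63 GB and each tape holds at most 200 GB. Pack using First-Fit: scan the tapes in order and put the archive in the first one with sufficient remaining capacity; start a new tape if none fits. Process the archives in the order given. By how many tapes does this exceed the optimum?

0

First-Fit: [123,65] [72,28,26,57] [62,51,63] [135] → 4 tapes.
Total size 682 GB; any packing needs at least ⌈682/200⌉ = 4 tapes.
So 4 is already optimal.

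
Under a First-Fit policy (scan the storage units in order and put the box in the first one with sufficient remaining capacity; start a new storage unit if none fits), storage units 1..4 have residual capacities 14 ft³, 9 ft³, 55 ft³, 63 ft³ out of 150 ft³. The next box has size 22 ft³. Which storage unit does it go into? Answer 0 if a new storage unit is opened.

3

Storage units with room: storage unit 3 (55 ft³), storage unit 4 (63 ft³).
The first with room is storage unit 3.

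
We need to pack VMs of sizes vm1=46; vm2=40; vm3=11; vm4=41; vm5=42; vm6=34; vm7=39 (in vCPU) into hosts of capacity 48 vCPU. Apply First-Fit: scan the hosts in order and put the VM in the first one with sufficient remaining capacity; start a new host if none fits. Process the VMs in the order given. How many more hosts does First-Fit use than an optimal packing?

0

First-Fit: [46] [40] [11,34] [41] [42] [39] → 6 hosts.
Total size 253 vCPU; any packing needs at least ⌈253/48⌉ = 6 hosts.
So 6 is already optimal.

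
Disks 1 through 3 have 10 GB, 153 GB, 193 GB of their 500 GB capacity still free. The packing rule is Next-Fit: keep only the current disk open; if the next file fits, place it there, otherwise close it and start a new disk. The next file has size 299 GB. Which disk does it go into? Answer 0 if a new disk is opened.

Next-Fit only looks at disk 3, which has 193 GB free.
299 GB does not fit, so a new disk is opened.

0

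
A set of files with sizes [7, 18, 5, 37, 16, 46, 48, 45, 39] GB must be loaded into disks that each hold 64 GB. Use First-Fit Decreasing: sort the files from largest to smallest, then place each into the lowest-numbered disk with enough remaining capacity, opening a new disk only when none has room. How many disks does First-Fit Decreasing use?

Sorted descending: 48, 46, 45, 39, 37, 18, 16, 7, 5.
disk 1: place 48 GB, 16 GB left
disk 2: place 46 GB, 18 GB left
disk 3: place 45 GB, 19 GB left
disk 4: place 39 GB, 25 GB left
disk 5: place 37 GB, 27 GB left
disk 2: place 18 GB, 0 GB left
disk 1: place 16 GB, 0 GB left
disk 3: place 7 GB, 12 GB left
disk 3: place 5 GB, 7 GB left
Final disks: [48,16] [46,18] [45,7,5] [39] [37].

5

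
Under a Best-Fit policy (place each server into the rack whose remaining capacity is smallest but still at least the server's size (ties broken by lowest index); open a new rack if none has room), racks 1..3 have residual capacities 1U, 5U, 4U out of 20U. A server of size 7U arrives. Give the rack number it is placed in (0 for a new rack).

0

No rack has ≥ 7U free, so a new rack is opened.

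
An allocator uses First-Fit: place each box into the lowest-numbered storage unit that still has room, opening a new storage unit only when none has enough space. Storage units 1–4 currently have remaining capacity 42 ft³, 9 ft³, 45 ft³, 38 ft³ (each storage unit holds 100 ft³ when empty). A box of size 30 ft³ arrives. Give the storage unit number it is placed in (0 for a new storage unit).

1

Storage units with room: storage unit 1 (42 ft³), storage unit 3 (45 ft³), storage unit 4 (38 ft³).
The first with room is storage unit 1.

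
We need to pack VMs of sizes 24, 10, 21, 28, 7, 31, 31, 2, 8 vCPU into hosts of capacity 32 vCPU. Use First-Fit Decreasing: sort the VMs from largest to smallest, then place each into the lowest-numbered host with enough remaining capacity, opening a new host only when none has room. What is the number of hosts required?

Sorted descending: 31, 31, 28, 24, 21, 10, 8, 7, 2.
Put 31 vCPU in host 1; 1 vCPU remain.
Put 31 vCPU in host 2; 1 vCPU remain.
Put 28 vCPU in host 3; 4 vCPU remain.
Put 24 vCPU in host 4; 8 vCPU remain.
Put 21 vCPU in host 5; 11 vCPU remain.
Put 10 vCPU in host 5; 1 vCPU remain.
Put 8 vCPU in host 4; 0 vCPU remain.
Put 7 vCPU in host 6; 25 vCPU remain.
Put 2 vCPU in host 3; 2 vCPU remain.

6 hosts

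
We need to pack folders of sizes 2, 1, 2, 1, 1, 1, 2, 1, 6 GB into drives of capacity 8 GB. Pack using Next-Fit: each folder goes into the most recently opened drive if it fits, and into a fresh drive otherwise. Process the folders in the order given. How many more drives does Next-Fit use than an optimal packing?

0

Next-Fit: [2,1,2,1,1,1] [2,1] [6] → 3 drives.
Total size 17 GB; any packing needs at least ⌈17/8⌉ = 3 drives.
So 3 is already optimal.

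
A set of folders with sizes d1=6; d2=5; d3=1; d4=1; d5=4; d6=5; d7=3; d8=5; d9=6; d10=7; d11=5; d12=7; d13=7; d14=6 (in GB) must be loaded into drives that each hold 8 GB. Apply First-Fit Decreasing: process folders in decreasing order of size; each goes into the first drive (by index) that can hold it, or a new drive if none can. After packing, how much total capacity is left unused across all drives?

20

Sorted descending: 7, 7, 7, 6, 6, 6, 5, 5, 5, 5, 4, 3, 1, 1.
Put 7 GB in drive 1; 1 GB remain.
Put 7 GB in drive 2; 1 GB remain.
Put 7 GB in drive 3; 1 GB remain.
Put 6 GB in drive 4; 2 GB remain.
Put 6 GB in drive 5; 2 GB remain.
Put 6 GB in drive 6; 2 GB remain.
Put 5 GB in drive 7; 3 GB remain.
Put 5 GB in drive 8; 3 GB remain.
Put 5 GB in drive 9; 3 GB remain.
Put 5 GB in drive 10; 3 GB remain.
Put 4 GB in drive 11; 4 GB remain.
Put 3 GB in drive 7; 0 GB remain.
Put 1 GB in drive 1; 0 GB remain.
Put 1 GB in drive 2; 0 GB remain.
11 drives × 8 GB = 88 GB; used 68 GB; unused 20 GB.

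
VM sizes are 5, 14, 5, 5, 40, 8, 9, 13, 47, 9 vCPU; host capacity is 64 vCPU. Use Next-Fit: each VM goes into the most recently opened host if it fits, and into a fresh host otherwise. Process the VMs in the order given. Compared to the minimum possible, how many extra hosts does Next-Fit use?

Next-Fit: [5,14,5,5] [40,8,9] [13,47] [9] → 4 hosts.
Total size 155 vCPU; any packing needs at least ⌈155/64⌉ = 3 hosts.
An optimal packing achieves that bound: [47,14] [40,13,9] [9,8,5,5,5] → 3 hosts.
Excess: 4 − 3 = 1.

1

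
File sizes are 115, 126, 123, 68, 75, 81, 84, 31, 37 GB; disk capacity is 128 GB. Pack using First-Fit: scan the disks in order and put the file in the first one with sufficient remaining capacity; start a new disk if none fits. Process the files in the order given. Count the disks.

7 disks

disk 1: place 115 GB, 13 GB left
disk 2: place 126 GB, 2 GB left
disk 3: place 123 GB, 5 GB left
disk 4: place 68 GB, 60 GB left
disk 5: place 75 GB, 53 GB left
disk 6: place 81 GB, 47 GB left
disk 7: place 84 GB, 44 GB left
disk 4: place 31 GB, 29 GB left
disk 5: place 37 GB, 16 GB left
Final disks: [115] [126] [123] [68,31] [75,37] [81] [84].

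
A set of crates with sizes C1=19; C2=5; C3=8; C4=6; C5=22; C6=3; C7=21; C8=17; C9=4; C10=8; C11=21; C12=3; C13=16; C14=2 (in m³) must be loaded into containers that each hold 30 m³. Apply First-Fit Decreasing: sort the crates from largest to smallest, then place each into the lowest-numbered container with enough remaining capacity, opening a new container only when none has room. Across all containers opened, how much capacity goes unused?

25

Sorted descending: 22, 21, 21, 19, 17, 16, 8, 8, 6, 5, 4, 3, 3, 2.
22 m³ → container 1 (remaining 8 m³)
21 m³ → container 2 (remaining 9 m³)
21 m³ → container 3 (remaining 9 m³)
19 m³ → container 4 (remaining 11 m³)
17 m³ → container 5 (remaining 13 m³)
16 m³ → container 6 (remaining 14 m³)
8 m³ → container 1 (remaining 0 m³)
8 m³ → container 2 (remaining 1 m³)
6 m³ → container 3 (remaining 3 m³)
5 m³ → container 4 (remaining 6 m³)
4 m³ → container 4 (remaining 2 m³)
3 m³ → container 3 (remaining 0 m³)
3 m³ → container 5 (remaining 10 m³)
2 m³ → container 4 (remaining 0 m³)
6 containers × 30 m³ = 180 m³; used 155 m³; unused 25 m³.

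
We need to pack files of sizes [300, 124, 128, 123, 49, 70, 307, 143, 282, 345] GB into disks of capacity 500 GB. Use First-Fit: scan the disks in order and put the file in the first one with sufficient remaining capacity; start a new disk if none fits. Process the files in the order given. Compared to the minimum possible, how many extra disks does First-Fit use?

1

First-Fit: [300,124,49] [128,123,70,143] [307] [282] [345] → 5 disks.
Total size 1871 GB; any packing needs at least ⌈1871/500⌉ = 4 disks.
An optimal packing achieves that bound: [345,143] [307,128,49] [300,124,70] [282,123] → 4 disks.
Excess: 5 − 4 = 1.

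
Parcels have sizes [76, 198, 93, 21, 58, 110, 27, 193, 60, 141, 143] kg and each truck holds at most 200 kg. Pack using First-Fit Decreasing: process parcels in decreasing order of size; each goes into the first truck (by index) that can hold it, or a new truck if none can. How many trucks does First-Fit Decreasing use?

6 trucks

Sorted descending: 198, 193, 143, 141, 110, 93, 76, 60, 58, 27, 21.
198 kg → truck 1 (remaining 2 kg)
193 kg → truck 2 (remaining 7 kg)
143 kg → truck 3 (remaining 57 kg)
141 kg → truck 4 (remaining 59 kg)
110 kg → truck 5 (remaining 90 kg)
93 kg → truck 6 (remaining 107 kg)
76 kg → truck 5 (remaining 14 kg)
60 kg → truck 6 (remaining 47 kg)
58 kg → truck 4 (remaining 1 kg)
27 kg → truck 3 (remaining 30 kg)
21 kg → truck 3 (remaining 9 kg)
Final trucks: [198] [193] [143,27,21] [141,58] [110,76] [93,60].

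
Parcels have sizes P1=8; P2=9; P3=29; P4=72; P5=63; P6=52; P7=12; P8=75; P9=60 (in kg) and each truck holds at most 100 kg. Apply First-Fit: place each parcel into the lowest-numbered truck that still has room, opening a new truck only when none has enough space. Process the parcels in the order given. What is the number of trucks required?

5 trucks

P1 (8 kg) → truck 1 (remaining 92 kg)
P2 (9 kg) → truck 1 (remaining 83 kg)
P3 (29 kg) → truck 1 (remaining 54 kg)
P4 (72 kg) → truck 2 (remaining 28 kg)
P5 (63 kg) → truck 3 (remaining 37 kg)
P6 (52 kg) → truck 1 (remaining 2 kg)
P7 (12 kg) → truck 2 (remaining 16 kg)
P8 (75 kg) → truck 4 (remaining 25 kg)
P9 (60 kg) → truck 5 (remaining 40 kg)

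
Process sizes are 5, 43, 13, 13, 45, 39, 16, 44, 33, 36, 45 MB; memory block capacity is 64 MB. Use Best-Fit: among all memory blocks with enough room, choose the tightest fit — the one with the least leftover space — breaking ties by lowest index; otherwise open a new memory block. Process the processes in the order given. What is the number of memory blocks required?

7

5 MB → memory block 1 (remaining 59 MB)
43 MB → memory block 1 (remaining 16 MB)
13 MB → memory block 1 (remaining 3 MB)
13 MB → memory block 2 (remaining 51 MB)
45 MB → memory block 2 (remaining 6 MB)
39 MB → memory block 3 (remaining 25 MB)
16 MB → memory block 3 (remaining 9 MB)
44 MB → memory block 4 (remaining 20 MB)
33 MB → memory block 5 (remaining 31 MB)
36 MB → memory block 6 (remaining 28 MB)
45 MB → memory block 7 (remaining 19 MB)
Final memory blocks: [5,43,13] [13,45] [39,16] [44] [33] [36] [45].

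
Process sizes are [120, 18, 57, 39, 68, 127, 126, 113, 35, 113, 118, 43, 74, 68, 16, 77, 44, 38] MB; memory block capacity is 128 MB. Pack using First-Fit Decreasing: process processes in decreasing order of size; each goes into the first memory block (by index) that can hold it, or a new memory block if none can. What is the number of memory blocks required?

11

Sorted descending: 127, 126, 120, 118, 113, 113, 77, 74, 68, 68, 57, 44, 43, 39, 38, 35, 18, 16.
Put 127 MB in memory block 1; 1 MB remain.
Put 126 MB in memory block 2; 2 MB remain.
Put 120 MB in memory block 3; 8 MB remain.
Put 118 MB in memory block 4; 10 MB remain.
Put 113 MB in memory block 5; 15 MB remain.
Put 113 MB in memory block 6; 15 MB remain.
Put 77 MB in memory block 7; 51 MB remain.
Put 74 MB in memory block 8; 54 MB remain.
Put 68 MB in memory block 9; 60 MB remain.
Put 68 MB in memory block 10; 60 MB remain.
Put 57 MB in memory block 9; 3 MB remain.
Put 44 MB in memory block 7; 7 MB remain.
Put 43 MB in memory block 8; 11 MB remain.
Put 39 MB in memory block 10; 21 MB remain.
Put 38 MB in memory block 11; 90 MB remain.
Put 35 MB in memory block 11; 55 MB remain.
Put 18 MB in memory block 10; 3 MB remain.
Put 16 MB in memory block 11; 39 MB remain.
Final memory blocks: [127] [126] [120] [118] [113] [113] [77,44] [74,43] [68,57] [68,39,18] [38,35,16].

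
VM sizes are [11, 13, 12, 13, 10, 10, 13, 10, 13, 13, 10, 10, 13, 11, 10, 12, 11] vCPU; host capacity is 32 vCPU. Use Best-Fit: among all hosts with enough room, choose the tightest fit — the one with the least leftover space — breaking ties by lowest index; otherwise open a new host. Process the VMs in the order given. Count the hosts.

8 hosts

11 vCPU → host 1 (remaining 21 vCPU)
13 vCPU → host 1 (remaining 8 vCPU)
12 vCPU → host 2 (remaining 20 vCPU)
13 vCPU → host 2 (remaining 7 vCPU)
10 vCPU → host 3 (remaining 22 vCPU)
10 vCPU → host 3 (remaining 12 vCPU)
13 vCPU → host 4 (remaining 19 vCPU)
10 vCPU → host 3 (remaining 2 vCPU)
13 vCPU → host 4 (remaining 6 vCPU)
13 vCPU → host 5 (remaining 19 vCPU)
10 vCPU → host 5 (remaining 9 vCPU)
10 vCPU → host 6 (remaining 22 vCPU)
13 vCPU → host 6 (remaining 9 vCPU)
11 vCPU → host 7 (remaining 21 vCPU)
10 vCPU → host 7 (remaining 11 vCPU)
12 vCPU → host 8 (remaining 20 vCPU)
11 vCPU → host 7 (remaining 0 vCPU)
Final hosts: [11,13] [12,13] [10,10,10] [13,13] [13,10] [10,13] [11,10,11] [12].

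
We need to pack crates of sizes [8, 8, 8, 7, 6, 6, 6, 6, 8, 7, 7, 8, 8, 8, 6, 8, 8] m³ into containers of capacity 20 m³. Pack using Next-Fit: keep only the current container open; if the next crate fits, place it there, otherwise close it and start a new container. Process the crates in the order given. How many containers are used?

8 m³ → container 1 (remaining 12 m³)
8 m³ → container 1 (remaining 4 m³)
8 m³ → container 2 (remaining 12 m³)
7 m³ → container 2 (remaining 5 m³)
6 m³ → container 3 (remaining 14 m³)
6 m³ → container 3 (remaining 8 m³)
6 m³ → container 3 (remaining 2 m³)
6 m³ → container 4 (remaining 14 m³)
8 m³ → container 4 (remaining 6 m³)
7 m³ → container 5 (remaining 13 m³)
7 m³ → container 5 (remaining 6 m³)
8 m³ → container 6 (remaining 12 m³)
8 m³ → container 6 (remaining 4 m³)
8 m³ → container 7 (remaining 12 m³)
6 m³ → container 7 (remaining 6 m³)
8 m³ → container 8 (remaining 12 m³)
8 m³ → container 8 (remaining 4 m³)
Final containers: [8,8] [8,7] [6,6,6] [6,8] [7,7] [8,8] [8,6] [8,8].

8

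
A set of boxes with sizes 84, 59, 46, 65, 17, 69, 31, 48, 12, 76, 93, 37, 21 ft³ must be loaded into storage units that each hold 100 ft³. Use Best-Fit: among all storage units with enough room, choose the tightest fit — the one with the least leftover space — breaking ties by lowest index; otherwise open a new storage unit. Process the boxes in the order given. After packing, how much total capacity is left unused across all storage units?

84 ft³ → storage unit 1 (remaining 16 ft³)
59 ft³ → storage unit 2 (remaining 41 ft³)
46 ft³ → storage unit 3 (remaining 54 ft³)
65 ft³ → storage unit 4 (remaining 35 ft³)
17 ft³ → storage unit 4 (remaining 18 ft³)
69 ft³ → storage unit 5 (remaining 31 ft³)
31 ft³ → storage unit 5 (remaining 0 ft³)
48 ft³ → storage unit 3 (remaining 6 ft³)
12 ft³ → storage unit 1 (remaining 4 ft³)
76 ft³ → storage unit 6 (remaining 24 ft³)
93 ft³ → storage unit 7 (remaining 7 ft³)
37 ft³ → storage unit 2 (remaining 4 ft³)
21 ft³ → storage unit 6 (remaining 3 ft³)
7 storage units × 100 ft³ = 700 ft³; used 658 ft³; unused 42 ft³.

42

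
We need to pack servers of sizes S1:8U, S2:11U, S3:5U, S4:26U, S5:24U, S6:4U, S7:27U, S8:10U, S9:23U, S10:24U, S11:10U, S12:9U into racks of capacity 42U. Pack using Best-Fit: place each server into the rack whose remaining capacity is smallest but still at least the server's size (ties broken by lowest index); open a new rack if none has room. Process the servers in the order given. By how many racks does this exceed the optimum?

1

Best-Fit: [8,11,5,9] [26,4,10] [24] [27,10] [23] [24] → 6 racks.
Total size 181U; any packing needs at least ⌈181/42⌉ = 5 racks.
An optimal packing achieves that bound: [27,11,4] [26,10,5] [24,10,8] [24,9] [23] → 5 racks.
Excess: 6 − 5 = 1.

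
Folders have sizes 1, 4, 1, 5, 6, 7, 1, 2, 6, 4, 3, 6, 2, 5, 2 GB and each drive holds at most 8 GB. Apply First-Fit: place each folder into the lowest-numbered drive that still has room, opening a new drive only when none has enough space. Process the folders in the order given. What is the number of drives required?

8 drives

1 GB → drive 1 (remaining 7 GB)
4 GB → drive 1 (remaining 3 GB)
1 GB → drive 1 (remaining 2 GB)
5 GB → drive 2 (remaining 3 GB)
6 GB → drive 3 (remaining 2 GB)
7 GB → drive 4 (remaining 1 GB)
1 GB → drive 1 (remaining 1 GB)
2 GB → drive 2 (remaining 1 GB)
6 GB → drive 5 (remaining 2 GB)
4 GB → drive 6 (remaining 4 GB)
3 GB → drive 6 (remaining 1 GB)
6 GB → drive 7 (remaining 2 GB)
2 GB → drive 3 (remaining 0 GB)
5 GB → drive 8 (remaining 3 GB)
2 GB → drive 5 (remaining 0 GB)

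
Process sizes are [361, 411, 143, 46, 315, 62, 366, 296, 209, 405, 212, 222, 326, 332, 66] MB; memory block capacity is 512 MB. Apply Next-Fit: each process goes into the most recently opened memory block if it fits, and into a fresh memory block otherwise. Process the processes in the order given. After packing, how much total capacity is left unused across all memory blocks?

memory block 1: place 361 MB, 151 MB left
memory block 2: place 411 MB, 101 MB left
memory block 3: place 143 MB, 369 MB left
memory block 3: place 46 MB, 323 MB left
memory block 3: place 315 MB, 8 MB left
memory block 4: place 62 MB, 450 MB left
memory block 4: place 366 MB, 84 MB left
memory block 5: place 296 MB, 216 MB left
memory block 5: place 209 MB, 7 MB left
memory block 6: place 405 MB, 107 MB left
memory block 7: place 212 MB, 300 MB left
memory block 7: place 222 MB, 78 MB left
memory block 8: place 326 MB, 186 MB left
memory block 9: place 332 MB, 180 MB left
memory block 9: place 66 MB, 114 MB left
9 memory blocks × 512 MB = 4608 MB; used 3772 MB; unused 836 MB.

836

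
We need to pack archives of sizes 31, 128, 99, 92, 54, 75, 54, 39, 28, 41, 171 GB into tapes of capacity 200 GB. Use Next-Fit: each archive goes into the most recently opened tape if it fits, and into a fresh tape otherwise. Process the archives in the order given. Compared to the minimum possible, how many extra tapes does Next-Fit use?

0

Next-Fit: [31,128] [99,92] [54,75,54] [39,28,41] [171] → 5 tapes.
Total size 812 GB; any packing needs at least ⌈812/200⌉ = 5 tapes.
So 5 is already optimal.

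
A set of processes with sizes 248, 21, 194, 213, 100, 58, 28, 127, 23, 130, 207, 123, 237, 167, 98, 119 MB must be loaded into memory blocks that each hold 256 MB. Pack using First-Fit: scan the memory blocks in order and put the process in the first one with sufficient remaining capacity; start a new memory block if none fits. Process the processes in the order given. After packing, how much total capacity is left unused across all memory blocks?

memory block 1: place 248 MB, 8 MB left
memory block 2: place 21 MB, 235 MB left
memory block 2: place 194 MB, 41 MB left
memory block 3: place 213 MB, 43 MB left
memory block 4: place 100 MB, 156 MB left
memory block 4: place 58 MB, 98 MB left
memory block 2: place 28 MB, 13 MB left
memory block 5: place 127 MB, 129 MB left
memory block 3: place 23 MB, 20 MB left
memory block 6: place 130 MB, 126 MB left
memory block 7: place 207 MB, 49 MB left
memory block 5: place 123 MB, 6 MB left
memory block 8: place 237 MB, 19 MB left
memory block 9: place 167 MB, 89 MB left
memory block 4: place 98 MB, 0 MB left
memory block 6: place 119 MB, 7 MB left
9 memory blocks × 256 MB = 2304 MB; used 2093 MB; unused 211 MB.

211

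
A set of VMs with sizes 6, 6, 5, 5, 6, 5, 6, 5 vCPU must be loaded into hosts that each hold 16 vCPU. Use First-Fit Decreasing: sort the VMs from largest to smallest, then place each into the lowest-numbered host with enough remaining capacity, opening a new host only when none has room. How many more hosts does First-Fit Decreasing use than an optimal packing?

First-Fit Decreasing: [6,6] [6,6] [5,5,5] [5] → 4 hosts.
Total size 44 vCPU; any packing needs at least ⌈44/16⌉ = 3 hosts.
An optimal packing achieves that bound: [6,6] [6,5,5] [6,5,5] → 3 hosts.
Excess: 4 − 3 = 1.

1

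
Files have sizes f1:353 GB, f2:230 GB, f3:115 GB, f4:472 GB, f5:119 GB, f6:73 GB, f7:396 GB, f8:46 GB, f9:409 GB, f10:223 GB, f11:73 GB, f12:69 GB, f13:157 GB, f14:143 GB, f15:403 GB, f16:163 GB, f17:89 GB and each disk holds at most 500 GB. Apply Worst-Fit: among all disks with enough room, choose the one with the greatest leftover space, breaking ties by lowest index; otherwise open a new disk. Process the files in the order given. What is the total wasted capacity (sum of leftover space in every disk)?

467

disk 1: place f1 (353 GB), 147 GB left
disk 2: place f2 (230 GB), 270 GB left
disk 2: place f3 (115 GB), 155 GB left
disk 3: place f4 (472 GB), 28 GB left
disk 2: place f5 (119 GB), 36 GB left
disk 1: place f6 (73 GB), 74 GB left
disk 4: place f7 (396 GB), 104 GB left
disk 4: place f8 (46 GB), 58 GB left
disk 5: place f9 (409 GB), 91 GB left
disk 6: place f10 (223 GB), 277 GB left
disk 6: place f11 (73 GB), 204 GB left
disk 6: place f12 (69 GB), 135 GB left
disk 7: place f13 (157 GB), 343 GB left
disk 7: place f14 (143 GB), 200 GB left
disk 8: place f15 (403 GB), 97 GB left
disk 7: place f16 (163 GB), 37 GB left
disk 6: place f17 (89 GB), 46 GB left
8 disks × 500 GB = 4000 GB; used 3533 GB; unused 467 GB.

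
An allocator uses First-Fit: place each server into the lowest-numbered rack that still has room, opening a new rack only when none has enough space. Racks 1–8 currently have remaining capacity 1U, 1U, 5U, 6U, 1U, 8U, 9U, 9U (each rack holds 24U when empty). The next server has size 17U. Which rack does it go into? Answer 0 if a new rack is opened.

No rack has ≥ 17U free, so a new rack is opened.

0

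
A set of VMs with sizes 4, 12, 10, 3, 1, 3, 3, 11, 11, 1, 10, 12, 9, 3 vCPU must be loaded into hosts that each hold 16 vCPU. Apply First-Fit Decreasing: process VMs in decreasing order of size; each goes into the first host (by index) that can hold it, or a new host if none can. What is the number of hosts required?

Sorted descending: 12, 12, 11, 11, 10, 10, 9, 4, 3, 3, 3, 3, 1, 1.
Put 12 vCPU in host 1; 4 vCPU remain.
Put 12 vCPU in host 2; 4 vCPU remain.
Put 11 vCPU in host 3; 5 vCPU remain.
Put 11 vCPU in host 4; 5 vCPU remain.
Put 10 vCPU in host 5; 6 vCPU remain.
Put 10 vCPU in host 6; 6 vCPU remain.
Put 9 vCPU in host 7; 7 vCPU remain.
Put 4 vCPU in host 1; 0 vCPU remain.
Put 3 vCPU in host 2; 1 vCPU remain.
Put 3 vCPU in host 3; 2 vCPU remain.
Put 3 vCPU in host 4; 2 vCPU remain.
Put 3 vCPU in host 5; 3 vCPU remain.
Put 1 vCPU in host 2; 0 vCPU remain.
Put 1 vCPU in host 3; 1 vCPU remain.

7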